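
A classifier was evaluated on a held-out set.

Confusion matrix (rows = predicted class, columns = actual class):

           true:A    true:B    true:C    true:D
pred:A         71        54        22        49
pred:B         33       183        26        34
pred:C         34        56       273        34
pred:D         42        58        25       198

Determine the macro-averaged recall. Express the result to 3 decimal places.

Per-class recall (TP/(TP+FN)):
  A: TP=71, FN=33+34+42=109 → 71/180 = 0.3944
  B: TP=183, FN=54+56+58=168 → 183/351 = 0.5214
  C: TP=273, FN=22+26+25=73 → 273/346 = 0.7890
  D: TP=198, FN=49+34+34=117 → 198/315 = 0.6286
Macro-recall = mean = (0.3944 + 0.5214 + 0.7890 + 0.6286) / 4 = 0.583

0.583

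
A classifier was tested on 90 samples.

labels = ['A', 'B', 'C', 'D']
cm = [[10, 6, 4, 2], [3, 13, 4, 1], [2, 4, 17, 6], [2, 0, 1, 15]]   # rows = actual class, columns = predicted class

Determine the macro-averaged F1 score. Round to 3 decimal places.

Per-class F1 score (2·TP/(2·TP+FP+FN)):
  A: TP=10, FP=3+2+2=7, FN=6+4+2=12 → 20/39 = 0.5128
  B: TP=13, FP=6+4+0=10, FN=3+4+1=8 → 26/44 = 0.5909
  C: TP=17, FP=4+4+1=9, FN=2+4+6=12 → 34/55 = 0.6182
  D: TP=15, FP=2+1+6=9, FN=2+0+1=3 → 30/42 = 0.7143
Macro-F1 score = mean = (0.5128 + 0.5909 + 0.6182 + 0.7143) / 4 = 0.609

0.609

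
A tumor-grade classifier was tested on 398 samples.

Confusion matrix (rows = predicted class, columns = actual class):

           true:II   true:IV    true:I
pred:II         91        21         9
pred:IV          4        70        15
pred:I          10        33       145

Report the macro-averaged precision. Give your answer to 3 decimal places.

0.770

Per-class precision (TP/(TP+FP)):
  II: TP=91, FP=21+9=30 → 91/121 = 0.7521
  IV: TP=70, FP=4+15=19 → 70/89 = 0.7865
  I: TP=145, FP=10+33=43 → 145/188 = 0.7713
Macro-precision = mean = (0.7521 + 0.7865 + 0.7713) / 3 = 0.770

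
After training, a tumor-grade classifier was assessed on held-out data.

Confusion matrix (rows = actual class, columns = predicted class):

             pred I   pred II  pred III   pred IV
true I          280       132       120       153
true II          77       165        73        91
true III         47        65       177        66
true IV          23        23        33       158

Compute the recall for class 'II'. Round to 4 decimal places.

0.4064

Take TP from the diagonal, FP from the rest of the 'II' prediction marginal, FN from the rest of the 'II' actual marginal.
recall = TP/(TP+FN).
II: TP=165, FN=77+73+91=241 → 165/406 = 0.40640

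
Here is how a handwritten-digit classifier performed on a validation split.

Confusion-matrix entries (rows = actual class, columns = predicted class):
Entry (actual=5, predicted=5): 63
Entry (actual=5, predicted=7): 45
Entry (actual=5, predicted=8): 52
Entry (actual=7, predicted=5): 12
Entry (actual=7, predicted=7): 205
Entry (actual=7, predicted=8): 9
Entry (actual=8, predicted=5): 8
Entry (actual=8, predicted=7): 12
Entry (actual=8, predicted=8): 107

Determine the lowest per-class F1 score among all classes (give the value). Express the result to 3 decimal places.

0.519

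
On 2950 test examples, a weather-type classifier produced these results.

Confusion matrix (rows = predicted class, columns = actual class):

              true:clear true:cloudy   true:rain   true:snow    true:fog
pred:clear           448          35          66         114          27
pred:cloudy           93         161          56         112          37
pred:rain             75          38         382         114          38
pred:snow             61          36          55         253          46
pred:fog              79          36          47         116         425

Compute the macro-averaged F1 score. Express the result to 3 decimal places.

0.551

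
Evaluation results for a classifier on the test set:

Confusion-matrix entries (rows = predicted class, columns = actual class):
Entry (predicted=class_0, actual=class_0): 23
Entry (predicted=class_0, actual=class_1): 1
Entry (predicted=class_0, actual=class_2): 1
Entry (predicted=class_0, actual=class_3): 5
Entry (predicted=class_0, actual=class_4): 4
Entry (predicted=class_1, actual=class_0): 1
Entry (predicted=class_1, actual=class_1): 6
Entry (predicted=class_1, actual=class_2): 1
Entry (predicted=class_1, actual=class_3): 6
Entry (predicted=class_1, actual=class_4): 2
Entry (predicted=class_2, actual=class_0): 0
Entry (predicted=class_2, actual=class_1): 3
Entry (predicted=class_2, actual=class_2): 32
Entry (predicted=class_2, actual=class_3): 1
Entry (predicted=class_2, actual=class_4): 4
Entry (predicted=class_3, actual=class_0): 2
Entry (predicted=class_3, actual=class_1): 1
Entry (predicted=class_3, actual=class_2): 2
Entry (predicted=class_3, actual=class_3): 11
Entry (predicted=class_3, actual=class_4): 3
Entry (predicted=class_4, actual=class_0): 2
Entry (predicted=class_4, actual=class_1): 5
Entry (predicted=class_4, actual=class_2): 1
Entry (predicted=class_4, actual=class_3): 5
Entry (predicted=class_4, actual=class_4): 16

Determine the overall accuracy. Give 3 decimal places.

Accuracy = trace / total = (23+6+32+11+16=88) / 138 = 88/138 = 0.638

0.638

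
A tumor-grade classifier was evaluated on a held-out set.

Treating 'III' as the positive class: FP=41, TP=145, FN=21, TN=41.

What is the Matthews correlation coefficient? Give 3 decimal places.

0.406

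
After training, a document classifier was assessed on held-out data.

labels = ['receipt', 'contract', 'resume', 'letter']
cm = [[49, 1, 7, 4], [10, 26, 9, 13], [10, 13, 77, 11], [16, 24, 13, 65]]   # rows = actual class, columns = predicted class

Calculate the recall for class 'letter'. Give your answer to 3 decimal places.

0.551

Treat 'letter' as positive and all other classes as negative.
recall = TP/(TP+FN).
letter: TP=65, FN=16+24+13=53 → 65/118 = 0.5508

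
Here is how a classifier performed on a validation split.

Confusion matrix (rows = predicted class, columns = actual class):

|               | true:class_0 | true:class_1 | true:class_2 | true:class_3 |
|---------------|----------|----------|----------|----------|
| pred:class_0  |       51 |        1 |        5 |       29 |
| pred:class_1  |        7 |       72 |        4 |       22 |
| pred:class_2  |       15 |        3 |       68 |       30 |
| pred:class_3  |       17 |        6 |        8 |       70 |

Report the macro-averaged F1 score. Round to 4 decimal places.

0.6454

Per-class F1 score (2·TP/(2·TP+FP+FN)):
  class_0: TP=51, FP=1+5+29=35, FN=7+15+17=39 → 102/176 = 0.57955
  class_1: TP=72, FP=7+4+22=33, FN=1+3+6=10 → 144/187 = 0.77005
  class_2: TP=68, FP=15+3+30=48, FN=5+4+8=17 → 136/201 = 0.67662
  class_3: TP=70, FP=17+6+8=31, FN=29+22+30=81 → 140/252 = 0.55556
Macro-F1 score = mean = (0.57955 + 0.77005 + 0.67662 + 0.55556) / 4 = 0.6454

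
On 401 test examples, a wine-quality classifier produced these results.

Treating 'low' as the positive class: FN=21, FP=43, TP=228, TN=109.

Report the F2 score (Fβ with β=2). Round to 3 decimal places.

0.900

Fβ = (1+β²)·TP / ((1+β²)·TP + β²·FN + FP), with β²=4
= 5·228 / (5·228 + 4·21 + 43) = 0.900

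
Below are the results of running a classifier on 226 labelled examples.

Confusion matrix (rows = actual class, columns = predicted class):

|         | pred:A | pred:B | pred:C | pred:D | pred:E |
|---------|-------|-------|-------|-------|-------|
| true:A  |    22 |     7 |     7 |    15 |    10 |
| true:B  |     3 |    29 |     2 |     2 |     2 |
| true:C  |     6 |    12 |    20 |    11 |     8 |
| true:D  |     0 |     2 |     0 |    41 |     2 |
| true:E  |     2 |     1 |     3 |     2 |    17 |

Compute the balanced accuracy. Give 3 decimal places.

0.613

Balanced accuracy = mean of per-class recall.
  A: recall = 22/61 = 0.3607
  B: recall = 29/38 = 0.7632
  C: recall = 20/57 = 0.3509
  D: recall = 41/45 = 0.9111
  E: recall = 17/25 = 0.6800
Mean = (0.3607 + 0.7632 + 0.3509 + 0.9111 + 0.6800) / 5 = 0.613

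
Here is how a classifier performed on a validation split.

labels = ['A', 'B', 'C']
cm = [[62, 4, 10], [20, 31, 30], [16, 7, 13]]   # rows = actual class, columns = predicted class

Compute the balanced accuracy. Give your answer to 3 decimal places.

0.520

Balanced accuracy = mean of per-class recall.
  A: recall = 62/76 = 0.8158
  B: recall = 31/81 = 0.3827
  C: recall = 13/36 = 0.3611
Mean = (0.8158 + 0.3827 + 0.3611) / 3 = 0.520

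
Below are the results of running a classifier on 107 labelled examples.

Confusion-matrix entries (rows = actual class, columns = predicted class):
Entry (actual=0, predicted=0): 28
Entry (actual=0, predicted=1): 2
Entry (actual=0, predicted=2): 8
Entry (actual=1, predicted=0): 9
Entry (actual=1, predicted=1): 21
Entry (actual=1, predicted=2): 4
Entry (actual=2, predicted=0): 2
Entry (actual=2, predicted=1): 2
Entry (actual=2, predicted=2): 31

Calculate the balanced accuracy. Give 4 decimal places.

Balanced accuracy = mean of per-class recall.
  0: recall = 28/38 = 0.73684
  1: recall = 21/34 = 0.61765
  2: recall = 31/35 = 0.88571
Mean = (0.73684 + 0.61765 + 0.88571) / 3 = 0.7467

0.7467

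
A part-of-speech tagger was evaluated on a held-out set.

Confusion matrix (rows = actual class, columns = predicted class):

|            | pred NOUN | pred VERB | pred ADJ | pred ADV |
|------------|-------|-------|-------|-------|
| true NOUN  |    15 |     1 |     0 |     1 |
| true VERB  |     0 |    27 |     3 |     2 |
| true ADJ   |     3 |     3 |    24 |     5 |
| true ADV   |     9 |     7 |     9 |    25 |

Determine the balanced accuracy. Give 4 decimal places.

0.7280

Balanced accuracy = mean of per-class recall.
  NOUN: recall = 15/17 = 0.88235
  VERB: recall = 27/32 = 0.84375
  ADJ: recall = 24/35 = 0.68571
  ADV: recall = 25/50 = 0.50000
Mean = (0.88235 + 0.84375 + 0.68571 + 0.50000) / 4 = 0.7280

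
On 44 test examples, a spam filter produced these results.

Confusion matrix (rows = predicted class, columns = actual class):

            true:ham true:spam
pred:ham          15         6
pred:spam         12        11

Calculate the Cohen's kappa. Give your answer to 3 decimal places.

0.190

Observed agreement pₒ = trace/N = 26/44 = 0.5909
Expected agreement pₑ = Σ (rowᵢ·colᵢ)/N² = (27·21 + 17·23)/44² = 0.4948
κ = (pₒ − pₑ)/(1 − pₑ) = (0.5909 − 0.4948)/(1 − 0.4948) = 0.190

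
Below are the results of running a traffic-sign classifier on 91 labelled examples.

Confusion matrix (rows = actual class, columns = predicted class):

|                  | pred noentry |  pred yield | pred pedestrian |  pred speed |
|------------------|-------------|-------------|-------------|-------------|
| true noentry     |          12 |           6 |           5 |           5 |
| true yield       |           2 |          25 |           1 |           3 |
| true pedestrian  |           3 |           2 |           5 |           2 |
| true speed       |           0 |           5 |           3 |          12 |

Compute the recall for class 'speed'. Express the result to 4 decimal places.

Take TP from the diagonal, FP from the rest of the 'speed' prediction marginal, FN from the rest of the 'speed' actual marginal.
recall = TP/(TP+FN).
speed: TP=12, FN=0+5+3=8 → 12/20 = 0.60000

0.6000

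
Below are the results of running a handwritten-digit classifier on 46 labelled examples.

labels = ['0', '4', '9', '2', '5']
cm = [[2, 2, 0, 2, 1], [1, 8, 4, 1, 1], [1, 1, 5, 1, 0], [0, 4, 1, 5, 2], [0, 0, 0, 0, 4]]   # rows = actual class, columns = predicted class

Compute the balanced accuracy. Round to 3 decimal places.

Balanced accuracy = mean of per-class recall.
  0: recall = 2/7 = 0.2857
  4: recall = 8/15 = 0.5333
  9: recall = 5/8 = 0.6250
  2: recall = 5/12 = 0.4167
  5: recall = 4/4 = 1.0000
Mean = (0.2857 + 0.5333 + 0.6250 + 0.4167 + 1.0000) / 5 = 0.572

0.572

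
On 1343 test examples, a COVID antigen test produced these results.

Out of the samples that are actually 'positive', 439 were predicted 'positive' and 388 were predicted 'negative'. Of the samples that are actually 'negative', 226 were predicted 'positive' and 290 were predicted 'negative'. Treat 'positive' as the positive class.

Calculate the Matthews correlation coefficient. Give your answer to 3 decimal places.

0.090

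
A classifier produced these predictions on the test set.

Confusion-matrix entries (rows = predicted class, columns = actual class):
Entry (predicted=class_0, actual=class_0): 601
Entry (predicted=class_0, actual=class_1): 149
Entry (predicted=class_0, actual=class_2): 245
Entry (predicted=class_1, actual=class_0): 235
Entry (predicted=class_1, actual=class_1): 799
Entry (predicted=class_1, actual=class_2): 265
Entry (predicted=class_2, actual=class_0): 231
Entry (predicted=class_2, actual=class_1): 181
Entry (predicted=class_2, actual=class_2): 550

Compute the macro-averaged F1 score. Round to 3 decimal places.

0.595

Per-class F1 score (2·TP/(2·TP+FP+FN)):
  class_0: TP=601, FP=149+245=394, FN=235+231=466 → 1202/2062 = 0.5829
  class_1: TP=799, FP=235+265=500, FN=149+181=330 → 1598/2428 = 0.6582
  class_2: TP=550, FP=231+181=412, FN=245+265=510 → 1100/2022 = 0.5440
Macro-F1 score = mean = (0.5829 + 0.6582 + 0.5440) / 3 = 0.595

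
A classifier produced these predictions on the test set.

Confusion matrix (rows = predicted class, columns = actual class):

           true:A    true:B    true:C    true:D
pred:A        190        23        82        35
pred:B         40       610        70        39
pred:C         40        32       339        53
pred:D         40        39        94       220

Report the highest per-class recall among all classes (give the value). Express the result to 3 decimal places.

Per-class recall (TP/(TP+FN)):
  A: TP=190, FN=40+40+40=120 → 190/310 = 0.6129
  B: TP=610, FN=23+32+39=94 → 610/704 = 0.8665
  C: TP=339, FN=82+70+94=246 → 339/585 = 0.5795
  D: TP=220, FN=35+39+53=127 → 220/347 = 0.6340
Highest is class 'B' with recall = 0.866.

0.866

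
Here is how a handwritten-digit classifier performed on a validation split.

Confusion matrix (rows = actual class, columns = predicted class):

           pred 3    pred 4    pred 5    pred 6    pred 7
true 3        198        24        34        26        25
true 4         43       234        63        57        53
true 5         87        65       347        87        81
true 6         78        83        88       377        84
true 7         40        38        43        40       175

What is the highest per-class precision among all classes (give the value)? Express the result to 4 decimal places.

Per-class precision (TP/(TP+FP)):
  3: TP=198, FP=43+87+78+40=248 → 198/446 = 0.44395
  4: TP=234, FP=24+65+83+38=210 → 234/444 = 0.52703
  5: TP=347, FP=34+63+88+43=228 → 347/575 = 0.60348
  6: TP=377, FP=26+57+87+40=210 → 377/587 = 0.64225
  7: TP=175, FP=25+53+81+84=243 → 175/418 = 0.41866
Highest is class '6' with precision = 0.6422.

0.6422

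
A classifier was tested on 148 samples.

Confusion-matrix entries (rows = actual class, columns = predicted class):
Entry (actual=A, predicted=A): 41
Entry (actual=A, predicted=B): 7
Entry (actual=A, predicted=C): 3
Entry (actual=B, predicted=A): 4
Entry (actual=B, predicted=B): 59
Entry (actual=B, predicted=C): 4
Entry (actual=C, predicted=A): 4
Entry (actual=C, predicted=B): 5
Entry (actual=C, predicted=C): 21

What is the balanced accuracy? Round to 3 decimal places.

0.795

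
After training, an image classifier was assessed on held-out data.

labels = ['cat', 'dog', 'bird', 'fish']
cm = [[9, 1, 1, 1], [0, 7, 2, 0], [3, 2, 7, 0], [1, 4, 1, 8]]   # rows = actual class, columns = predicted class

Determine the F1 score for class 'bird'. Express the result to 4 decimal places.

F1 score = 2·TP/(2·TP+FP+FN).
bird: TP=7, FP=1+2+1=4, FN=3+2+0=5 → 14/23 = 0.60870

0.6087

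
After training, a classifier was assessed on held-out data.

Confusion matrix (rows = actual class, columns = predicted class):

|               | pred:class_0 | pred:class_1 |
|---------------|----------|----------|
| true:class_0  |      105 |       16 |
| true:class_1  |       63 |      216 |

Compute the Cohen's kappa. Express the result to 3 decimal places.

Observed agreement pₒ = trace/N = 321/400 = 0.8025
Expected agreement pₑ = Σ (rowᵢ·colᵢ)/N² = (121·168 + 279·232)/400² = 0.5316
κ = (pₒ − pₑ)/(1 − pₑ) = (0.8025 − 0.5316)/(1 − 0.5316) = 0.578

0.578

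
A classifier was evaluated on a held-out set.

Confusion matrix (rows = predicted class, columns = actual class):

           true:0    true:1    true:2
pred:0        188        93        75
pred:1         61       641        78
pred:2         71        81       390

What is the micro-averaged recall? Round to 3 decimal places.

0.726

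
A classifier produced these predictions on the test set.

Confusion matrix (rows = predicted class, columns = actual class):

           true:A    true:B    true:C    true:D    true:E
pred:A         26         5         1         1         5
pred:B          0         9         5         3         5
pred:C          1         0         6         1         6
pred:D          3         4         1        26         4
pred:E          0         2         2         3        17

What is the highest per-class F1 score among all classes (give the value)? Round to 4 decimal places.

Per-class F1 score (2·TP/(2·TP+FP+FN)):
  A: TP=26, FP=5+1+1+5=12, FN=0+1+3+0=4 → 52/68 = 0.76471
  B: TP=9, FP=0+5+3+5=13, FN=5+0+4+2=11 → 18/42 = 0.42857
  C: TP=6, FP=1+0+1+6=8, FN=1+5+1+2=9 → 12/29 = 0.41379
  D: TP=26, FP=3+4+1+4=12, FN=1+3+1+3=8 → 52/72 = 0.72222
  E: TP=17, FP=0+2+2+3=7, FN=5+5+6+4=20 → 34/61 = 0.55738
Highest is class 'A' with F1 score = 0.7647.

0.7647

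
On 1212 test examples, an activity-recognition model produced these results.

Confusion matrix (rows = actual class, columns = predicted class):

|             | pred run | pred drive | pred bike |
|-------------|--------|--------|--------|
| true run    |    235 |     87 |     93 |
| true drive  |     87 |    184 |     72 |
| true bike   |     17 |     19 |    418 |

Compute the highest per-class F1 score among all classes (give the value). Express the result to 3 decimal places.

0.806

Per-class F1 score (2·TP/(2·TP+FP+FN)):
  run: TP=235, FP=87+17=104, FN=87+93=180 → 470/754 = 0.6233
  drive: TP=184, FP=87+19=106, FN=87+72=159 → 368/633 = 0.5814
  bike: TP=418, FP=93+72=165, FN=17+19=36 → 836/1037 = 0.8062
Highest is class 'bike' with F1 score = 0.806.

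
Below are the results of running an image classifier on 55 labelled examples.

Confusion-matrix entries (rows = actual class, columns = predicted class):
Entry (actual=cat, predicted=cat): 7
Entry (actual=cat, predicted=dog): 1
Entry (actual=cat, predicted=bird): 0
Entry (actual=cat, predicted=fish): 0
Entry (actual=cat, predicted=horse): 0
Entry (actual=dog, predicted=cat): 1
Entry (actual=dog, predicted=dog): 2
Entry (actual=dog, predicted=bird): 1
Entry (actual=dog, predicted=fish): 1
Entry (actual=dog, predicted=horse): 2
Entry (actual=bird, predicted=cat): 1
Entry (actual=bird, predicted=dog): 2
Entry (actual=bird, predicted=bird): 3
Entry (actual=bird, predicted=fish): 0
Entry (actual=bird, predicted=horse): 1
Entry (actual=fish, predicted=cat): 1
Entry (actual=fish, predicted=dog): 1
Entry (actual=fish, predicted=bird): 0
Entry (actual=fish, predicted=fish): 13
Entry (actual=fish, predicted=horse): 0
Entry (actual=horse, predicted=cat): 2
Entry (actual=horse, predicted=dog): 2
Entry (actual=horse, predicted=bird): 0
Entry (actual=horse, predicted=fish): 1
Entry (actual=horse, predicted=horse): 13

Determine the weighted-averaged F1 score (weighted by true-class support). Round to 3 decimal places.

Per-class F1 score (2·TP/(2·TP+FP+FN)):
  cat: TP=7, FP=1+1+1+2=5, FN=1+0+0+0=1 → 14/20 = 0.7000
  dog: TP=2, FP=1+2+1+2=6, FN=1+1+1+2=5 → 4/15 = 0.2667
  bird: TP=3, FP=0+1+0+0=1, FN=1+2+0+1=4 → 6/11 = 0.5455
  fish: TP=13, FP=0+1+0+1=2, FN=1+1+0+0=2 → 26/30 = 0.8667
  horse: TP=13, FP=0+2+1+0=3, FN=2+2+0+1=5 → 26/34 = 0.7647
Weighted-F1 score = Σ (supportᵢ/N)·F1 scoreᵢ with N=55: (8/55)·0.7000 + (7/55)·0.2667 + (7/55)·0.5455 + (15/55)·0.8667 + (18/55)·0.7647 = 0.692

0.692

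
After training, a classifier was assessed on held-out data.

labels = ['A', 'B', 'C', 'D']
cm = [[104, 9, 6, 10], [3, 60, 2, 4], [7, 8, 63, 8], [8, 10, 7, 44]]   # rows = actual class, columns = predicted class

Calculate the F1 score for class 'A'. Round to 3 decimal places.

0.829

One-vs-rest for 'A': TP = diagonal; FP = other classes predicted 'A'; FN = 'A' predicted as other.
F1 score = 2·TP/(2·TP+FP+FN).
A: TP=104, FP=3+7+8=18, FN=9+6+10=25 → 208/251 = 0.8287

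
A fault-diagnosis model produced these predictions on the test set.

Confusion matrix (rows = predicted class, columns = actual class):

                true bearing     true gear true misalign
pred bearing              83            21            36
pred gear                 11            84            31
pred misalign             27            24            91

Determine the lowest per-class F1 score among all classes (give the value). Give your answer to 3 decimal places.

0.607

Per-class F1 score (2·TP/(2·TP+FP+FN)):
  bearing: TP=83, FP=21+36=57, FN=11+27=38 → 166/261 = 0.6360
  gear: TP=84, FP=11+31=42, FN=21+24=45 → 168/255 = 0.6588
  misalign: TP=91, FP=27+24=51, FN=36+31=67 → 182/300 = 0.6067
Lowest is class 'misalign' with F1 score = 0.607.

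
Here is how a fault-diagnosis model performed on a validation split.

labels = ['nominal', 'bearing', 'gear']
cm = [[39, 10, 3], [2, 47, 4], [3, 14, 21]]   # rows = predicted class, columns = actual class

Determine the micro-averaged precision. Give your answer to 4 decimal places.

0.7483

Micro-averaging pools counts across classes: ΣTP=107, ΣFP=36, ΣFN=36.
Micro-precision = TP/(TP+FP) on pooled counts = 0.7483 (equals overall accuracy in single-label multiclass).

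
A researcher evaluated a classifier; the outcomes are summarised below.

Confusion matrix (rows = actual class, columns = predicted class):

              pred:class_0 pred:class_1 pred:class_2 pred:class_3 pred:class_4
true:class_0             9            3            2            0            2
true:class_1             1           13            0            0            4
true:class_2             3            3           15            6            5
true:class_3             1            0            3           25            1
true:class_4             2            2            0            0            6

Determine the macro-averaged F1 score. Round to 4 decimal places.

0.6109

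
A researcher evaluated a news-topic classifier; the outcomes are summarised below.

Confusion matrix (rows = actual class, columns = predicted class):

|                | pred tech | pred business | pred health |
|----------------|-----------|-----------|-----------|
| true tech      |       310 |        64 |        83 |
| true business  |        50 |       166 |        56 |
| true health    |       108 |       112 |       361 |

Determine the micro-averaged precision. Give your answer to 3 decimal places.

Micro-averaging pools counts across classes: ΣTP=837, ΣFP=473, ΣFN=473.
Micro-precision = TP/(TP+FP) on pooled counts = 0.639 (equals overall accuracy in single-label multiclass).

0.639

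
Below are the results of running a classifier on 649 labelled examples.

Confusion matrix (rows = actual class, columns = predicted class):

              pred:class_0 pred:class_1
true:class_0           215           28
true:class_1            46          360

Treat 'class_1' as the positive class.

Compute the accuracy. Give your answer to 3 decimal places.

0.886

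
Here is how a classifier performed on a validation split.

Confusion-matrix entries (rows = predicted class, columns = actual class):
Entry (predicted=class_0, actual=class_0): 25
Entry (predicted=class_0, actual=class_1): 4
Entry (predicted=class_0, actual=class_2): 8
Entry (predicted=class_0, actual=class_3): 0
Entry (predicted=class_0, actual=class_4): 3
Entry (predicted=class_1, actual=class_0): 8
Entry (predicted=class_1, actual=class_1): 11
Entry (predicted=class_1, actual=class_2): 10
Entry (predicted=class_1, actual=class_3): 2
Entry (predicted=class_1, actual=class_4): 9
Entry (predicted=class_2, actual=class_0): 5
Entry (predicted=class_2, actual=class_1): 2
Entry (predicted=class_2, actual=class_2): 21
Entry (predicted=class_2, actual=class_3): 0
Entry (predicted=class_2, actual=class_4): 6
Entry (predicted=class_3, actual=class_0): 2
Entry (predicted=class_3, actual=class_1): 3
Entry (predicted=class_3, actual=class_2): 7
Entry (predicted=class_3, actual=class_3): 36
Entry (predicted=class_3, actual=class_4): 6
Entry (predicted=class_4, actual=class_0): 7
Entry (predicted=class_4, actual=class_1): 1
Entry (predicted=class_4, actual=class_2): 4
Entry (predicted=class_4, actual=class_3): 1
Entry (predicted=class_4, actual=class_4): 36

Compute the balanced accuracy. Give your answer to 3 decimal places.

Balanced accuracy = mean of per-class recall.
  class_0: recall = 25/47 = 0.5319
  class_1: recall = 11/21 = 0.5238
  class_2: recall = 21/50 = 0.4200
  class_3: recall = 36/39 = 0.9231
  class_4: recall = 36/60 = 0.6000
Mean = (0.5319 + 0.5238 + 0.4200 + 0.9231 + 0.6000) / 5 = 0.600

0.600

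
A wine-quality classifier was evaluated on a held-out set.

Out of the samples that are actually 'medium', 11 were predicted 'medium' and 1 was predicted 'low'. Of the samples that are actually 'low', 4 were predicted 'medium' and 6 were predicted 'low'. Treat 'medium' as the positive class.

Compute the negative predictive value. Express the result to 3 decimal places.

NPV = TN/(TN+FN) = 6/(6+1) = 0.857

0.857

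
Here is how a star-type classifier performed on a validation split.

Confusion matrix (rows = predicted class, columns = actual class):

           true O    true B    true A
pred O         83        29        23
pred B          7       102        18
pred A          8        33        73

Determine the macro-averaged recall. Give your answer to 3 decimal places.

0.703

Per-class recall (TP/(TP+FN)):
  O: TP=83, FN=7+8=15 → 83/98 = 0.8469
  B: TP=102, FN=29+33=62 → 102/164 = 0.6220
  A: TP=73, FN=23+18=41 → 73/114 = 0.6404
Macro-recall = mean = (0.8469 + 0.6220 + 0.6404) / 3 = 0.703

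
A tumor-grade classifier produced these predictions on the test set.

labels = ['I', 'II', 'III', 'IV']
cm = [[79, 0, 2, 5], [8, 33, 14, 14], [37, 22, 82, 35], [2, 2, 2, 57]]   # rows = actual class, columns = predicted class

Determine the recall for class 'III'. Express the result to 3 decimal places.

0.466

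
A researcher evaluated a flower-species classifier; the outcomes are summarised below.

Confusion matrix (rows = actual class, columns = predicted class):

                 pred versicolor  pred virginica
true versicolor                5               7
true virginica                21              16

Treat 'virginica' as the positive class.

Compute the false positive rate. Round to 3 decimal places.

0.583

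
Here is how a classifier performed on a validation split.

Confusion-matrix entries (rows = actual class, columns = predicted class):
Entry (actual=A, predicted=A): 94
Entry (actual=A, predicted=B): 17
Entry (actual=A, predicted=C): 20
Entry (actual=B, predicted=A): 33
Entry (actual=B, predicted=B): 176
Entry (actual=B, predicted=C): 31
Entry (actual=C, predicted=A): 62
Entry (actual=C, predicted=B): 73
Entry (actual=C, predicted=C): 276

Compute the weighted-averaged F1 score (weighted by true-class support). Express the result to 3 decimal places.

0.705

Per-class F1 score (2·TP/(2·TP+FP+FN)):
  A: TP=94, FP=33+62=95, FN=17+20=37 → 188/320 = 0.5875
  B: TP=176, FP=17+73=90, FN=33+31=64 → 352/506 = 0.6957
  C: TP=276, FP=20+31=51, FN=62+73=135 → 552/738 = 0.7480
Weighted-F1 score = Σ (supportᵢ/N)·F1 scoreᵢ with N=782: (131/782)·0.5875 + (240/782)·0.6957 + (411/782)·0.7480 = 0.705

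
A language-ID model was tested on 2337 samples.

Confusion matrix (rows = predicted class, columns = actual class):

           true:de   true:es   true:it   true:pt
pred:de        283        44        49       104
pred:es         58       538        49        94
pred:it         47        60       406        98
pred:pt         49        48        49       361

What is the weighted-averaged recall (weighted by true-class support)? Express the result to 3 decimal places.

Per-class recall (TP/(TP+FN)):
  de: TP=283, FN=58+47+49=154 → 283/437 = 0.6476
  es: TP=538, FN=44+60+48=152 → 538/690 = 0.7797
  it: TP=406, FN=49+49+49=147 → 406/553 = 0.7342
  pt: TP=361, FN=104+94+98=296 → 361/657 = 0.5495
Weighted-recall = Σ (supportᵢ/N)·recallᵢ with N=2337: (437/2337)·0.6476 + (690/2337)·0.7797 + (553/2337)·0.7342 + (657/2337)·0.5495 = 0.680

0.680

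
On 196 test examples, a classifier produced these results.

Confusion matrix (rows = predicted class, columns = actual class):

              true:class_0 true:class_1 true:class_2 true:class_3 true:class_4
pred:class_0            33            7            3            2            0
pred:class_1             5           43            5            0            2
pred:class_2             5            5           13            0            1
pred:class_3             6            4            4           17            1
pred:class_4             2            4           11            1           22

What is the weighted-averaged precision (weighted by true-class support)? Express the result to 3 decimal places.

0.669

Per-class precision (TP/(TP+FP)):
  class_0: TP=33, FP=7+3+2+0=12 → 33/45 = 0.7333
  class_1: TP=43, FP=5+5+0+2=12 → 43/55 = 0.7818
  class_2: TP=13, FP=5+5+0+1=11 → 13/24 = 0.5417
  class_3: TP=17, FP=6+4+4+1=15 → 17/32 = 0.5313
  class_4: TP=22, FP=2+4+11+1=18 → 22/40 = 0.5500
Weighted-precision = Σ (supportᵢ/N)·precisionᵢ with N=196: (51/196)·0.7333 + (63/196)·0.7818 + (36/196)·0.5417 + (20/196)·0.5313 + (26/196)·0.5500 = 0.669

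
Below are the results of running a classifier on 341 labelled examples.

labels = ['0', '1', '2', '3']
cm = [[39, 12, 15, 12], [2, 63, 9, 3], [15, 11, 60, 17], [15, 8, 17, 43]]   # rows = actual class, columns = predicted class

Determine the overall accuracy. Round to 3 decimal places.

0.601

Accuracy = trace / total = (39+63+60+43=205) / 341 = 205/341 = 0.601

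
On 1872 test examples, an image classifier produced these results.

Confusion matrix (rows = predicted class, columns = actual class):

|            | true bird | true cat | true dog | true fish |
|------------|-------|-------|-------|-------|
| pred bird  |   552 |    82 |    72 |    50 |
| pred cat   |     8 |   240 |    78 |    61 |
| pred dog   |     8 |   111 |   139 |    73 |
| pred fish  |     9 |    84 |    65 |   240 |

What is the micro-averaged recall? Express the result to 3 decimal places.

0.626

Micro-averaging pools counts across classes: ΣTP=1171, ΣFP=701, ΣFN=701.
Micro-recall = TP/(TP+FN) on pooled counts = 0.626 (equals overall accuracy in single-label multiclass).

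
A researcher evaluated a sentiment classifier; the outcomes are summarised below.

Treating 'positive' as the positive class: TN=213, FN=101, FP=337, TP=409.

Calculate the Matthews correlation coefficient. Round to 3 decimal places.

MCC = (TP·TN − FP·FN) / √((TP+FP)(TP+FN)(TN+FP)(TN+FN))
Numerator = 409·213 − 337·101 = 53080
Denominator = √(746·510·550·314) = √65705442000 = 256330.7278
MCC = 53080 / 256330.7278 = 0.207

0.207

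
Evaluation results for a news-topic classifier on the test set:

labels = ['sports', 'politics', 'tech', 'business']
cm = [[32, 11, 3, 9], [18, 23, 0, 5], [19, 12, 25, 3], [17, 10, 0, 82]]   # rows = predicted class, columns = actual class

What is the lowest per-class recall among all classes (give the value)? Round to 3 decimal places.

0.372

Per-class recall (TP/(TP+FN)):
  sports: TP=32, FN=18+19+17=54 → 32/86 = 0.3721
  politics: TP=23, FN=11+12+10=33 → 23/56 = 0.4107
  tech: TP=25, FN=3+0+0=3 → 25/28 = 0.8929
  business: TP=82, FN=9+5+3=17 → 82/99 = 0.8283
Lowest is class 'sports' with recall = 0.372.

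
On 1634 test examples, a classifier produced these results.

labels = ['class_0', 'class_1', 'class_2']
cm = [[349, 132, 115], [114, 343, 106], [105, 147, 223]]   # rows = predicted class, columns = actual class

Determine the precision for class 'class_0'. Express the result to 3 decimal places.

0.586

One-vs-rest for 'class_0': TP = diagonal; FP = other classes predicted 'class_0'; FN = 'class_0' predicted as other.
precision = TP/(TP+FP).
class_0: TP=349, FP=132+115=247 → 349/596 = 0.5856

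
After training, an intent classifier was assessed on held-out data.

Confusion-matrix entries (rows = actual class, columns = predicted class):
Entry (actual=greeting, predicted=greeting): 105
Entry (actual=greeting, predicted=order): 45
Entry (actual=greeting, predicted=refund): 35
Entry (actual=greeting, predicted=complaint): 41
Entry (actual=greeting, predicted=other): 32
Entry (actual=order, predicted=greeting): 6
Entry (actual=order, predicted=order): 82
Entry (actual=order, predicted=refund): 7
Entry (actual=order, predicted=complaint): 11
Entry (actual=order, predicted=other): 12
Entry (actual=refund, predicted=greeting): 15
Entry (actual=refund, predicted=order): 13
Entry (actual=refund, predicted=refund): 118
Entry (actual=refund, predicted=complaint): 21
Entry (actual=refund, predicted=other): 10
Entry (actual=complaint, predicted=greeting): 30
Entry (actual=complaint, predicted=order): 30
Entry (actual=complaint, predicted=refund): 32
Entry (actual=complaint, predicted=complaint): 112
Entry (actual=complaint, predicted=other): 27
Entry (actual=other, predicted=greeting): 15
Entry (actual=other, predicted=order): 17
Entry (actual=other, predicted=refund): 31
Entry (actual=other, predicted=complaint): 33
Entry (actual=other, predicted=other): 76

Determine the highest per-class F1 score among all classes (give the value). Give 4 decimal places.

0.5900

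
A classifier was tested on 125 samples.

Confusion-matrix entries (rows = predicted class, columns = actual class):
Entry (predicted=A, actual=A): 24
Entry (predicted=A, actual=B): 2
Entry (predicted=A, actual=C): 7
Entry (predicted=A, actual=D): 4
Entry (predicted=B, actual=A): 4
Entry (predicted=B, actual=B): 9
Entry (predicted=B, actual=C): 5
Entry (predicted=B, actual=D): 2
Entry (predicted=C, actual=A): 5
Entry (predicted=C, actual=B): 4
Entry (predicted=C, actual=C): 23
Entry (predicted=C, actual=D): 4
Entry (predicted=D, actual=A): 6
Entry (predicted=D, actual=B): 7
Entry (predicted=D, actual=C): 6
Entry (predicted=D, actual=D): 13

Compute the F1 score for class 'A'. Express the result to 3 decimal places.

Treat 'A' as positive and all other classes as negative.
F1 score = 2·TP/(2·TP+FP+FN).
A: TP=24, FP=2+7+4=13, FN=4+5+6=15 → 48/76 = 0.6316

0.632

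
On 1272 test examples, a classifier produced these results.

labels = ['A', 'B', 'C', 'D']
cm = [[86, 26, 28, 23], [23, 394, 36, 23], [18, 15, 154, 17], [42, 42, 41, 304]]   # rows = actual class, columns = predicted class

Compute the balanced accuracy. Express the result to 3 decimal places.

Balanced accuracy = mean of per-class recall.
  A: recall = 86/163 = 0.5276
  B: recall = 394/476 = 0.8277
  C: recall = 154/204 = 0.7549
  D: recall = 304/429 = 0.7086
Mean = (0.5276 + 0.8277 + 0.7549 + 0.7086) / 4 = 0.705

0.705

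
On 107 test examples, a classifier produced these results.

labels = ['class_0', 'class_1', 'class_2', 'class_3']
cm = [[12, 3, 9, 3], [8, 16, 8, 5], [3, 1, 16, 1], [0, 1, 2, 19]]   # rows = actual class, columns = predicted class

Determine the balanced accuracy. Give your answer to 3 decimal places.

0.626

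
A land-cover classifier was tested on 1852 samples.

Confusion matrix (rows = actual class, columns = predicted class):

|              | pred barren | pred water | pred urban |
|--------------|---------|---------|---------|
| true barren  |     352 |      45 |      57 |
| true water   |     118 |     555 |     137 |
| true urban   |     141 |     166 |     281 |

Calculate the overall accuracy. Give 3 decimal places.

0.641

Accuracy = trace / total = (352+555+281=1188) / 1852 = 1188/1852 = 0.641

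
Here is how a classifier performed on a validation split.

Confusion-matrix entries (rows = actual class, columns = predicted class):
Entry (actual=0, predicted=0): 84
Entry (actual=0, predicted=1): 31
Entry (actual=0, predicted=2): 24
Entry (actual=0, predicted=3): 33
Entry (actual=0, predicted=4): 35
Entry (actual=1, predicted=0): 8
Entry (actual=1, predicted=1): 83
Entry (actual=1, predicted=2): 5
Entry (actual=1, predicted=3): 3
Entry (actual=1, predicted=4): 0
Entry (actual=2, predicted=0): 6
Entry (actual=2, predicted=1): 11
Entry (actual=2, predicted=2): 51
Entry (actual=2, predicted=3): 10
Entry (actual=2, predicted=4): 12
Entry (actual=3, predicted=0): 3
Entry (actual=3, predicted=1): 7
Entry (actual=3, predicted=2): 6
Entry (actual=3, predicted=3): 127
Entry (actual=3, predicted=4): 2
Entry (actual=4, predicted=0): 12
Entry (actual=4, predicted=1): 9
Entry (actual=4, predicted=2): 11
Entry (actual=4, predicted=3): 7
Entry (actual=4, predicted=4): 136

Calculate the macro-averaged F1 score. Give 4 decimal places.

0.6598

Per-class F1 score (2·TP/(2·TP+FP+FN)):
  0: TP=84, FP=8+6+3+12=29, FN=31+24+33+35=123 → 168/320 = 0.52500
  1: TP=83, FP=31+11+7+9=58, FN=8+5+3+0=16 → 166/240 = 0.69167
  2: TP=51, FP=24+5+6+11=46, FN=6+11+10+12=39 → 102/187 = 0.54545
  3: TP=127, FP=33+3+10+7=53, FN=3+7+6+2=18 → 254/325 = 0.78154
  4: TP=136, FP=35+0+12+2=49, FN=12+9+11+7=39 → 272/360 = 0.75556
Macro-F1 score = mean = (0.52500 + 0.69167 + 0.54545 + 0.78154 + 0.75556) / 5 = 0.6598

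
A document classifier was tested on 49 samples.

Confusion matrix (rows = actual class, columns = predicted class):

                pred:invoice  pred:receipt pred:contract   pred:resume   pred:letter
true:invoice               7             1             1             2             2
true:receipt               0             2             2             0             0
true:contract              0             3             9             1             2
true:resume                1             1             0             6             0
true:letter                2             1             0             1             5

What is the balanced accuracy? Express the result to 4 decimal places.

0.5888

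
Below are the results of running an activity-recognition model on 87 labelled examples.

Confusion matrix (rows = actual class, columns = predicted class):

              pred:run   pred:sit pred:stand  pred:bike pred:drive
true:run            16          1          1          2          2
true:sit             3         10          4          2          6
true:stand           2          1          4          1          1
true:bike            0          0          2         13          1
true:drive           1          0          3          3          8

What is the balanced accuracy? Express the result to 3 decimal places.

0.584

Balanced accuracy = mean of per-class recall.
  run: recall = 16/22 = 0.7273
  sit: recall = 10/25 = 0.4000
  stand: recall = 4/9 = 0.4444
  bike: recall = 13/16 = 0.8125
  drive: recall = 8/15 = 0.5333
Mean = (0.7273 + 0.4000 + 0.4444 + 0.8125 + 0.5333) / 5 = 0.584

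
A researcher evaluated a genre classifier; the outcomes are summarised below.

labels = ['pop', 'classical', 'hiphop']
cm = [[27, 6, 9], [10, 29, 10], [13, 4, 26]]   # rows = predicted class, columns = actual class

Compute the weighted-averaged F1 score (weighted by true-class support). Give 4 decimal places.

Per-class F1 score (2·TP/(2·TP+FP+FN)):
  pop: TP=27, FP=6+9=15, FN=10+13=23 → 54/92 = 0.58696
  classical: TP=29, FP=10+10=20, FN=6+4=10 → 58/88 = 0.65909
  hiphop: TP=26, FP=13+4=17, FN=9+10=19 → 52/88 = 0.59091
Weighted-F1 score = Σ (supportᵢ/N)·F1 scoreᵢ with N=134: (50/134)·0.58696 + (39/134)·0.65909 + (45/134)·0.59091 = 0.6093

0.6093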